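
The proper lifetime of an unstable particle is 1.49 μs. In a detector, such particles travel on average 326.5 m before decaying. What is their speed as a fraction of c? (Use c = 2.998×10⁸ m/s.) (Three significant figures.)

d = βγcτ ⇒ βγ = d/(cτ) = 326.5 m / (446.702 m) = 0.73091.
β = (βγ)/√(1+(βγ)²) = 0.73091/√1.534229 = 0.590.

0.590c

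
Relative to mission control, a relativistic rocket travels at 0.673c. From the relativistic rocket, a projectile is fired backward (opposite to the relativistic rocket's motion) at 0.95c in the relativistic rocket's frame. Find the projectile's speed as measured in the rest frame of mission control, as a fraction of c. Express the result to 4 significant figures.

Relativistic velocity addition: u = (u' + v)/(1 + u'v/c²), with u' = −0.95c and v = 0.673c.
Numerator: −0.95 + 0.673 = −0.277. Denominator: 1 + (−0.95)(0.673) = 0.36065.
u = −0.277/0.36065 = −0.76806, so the speed is 0.7681c.

0.7681c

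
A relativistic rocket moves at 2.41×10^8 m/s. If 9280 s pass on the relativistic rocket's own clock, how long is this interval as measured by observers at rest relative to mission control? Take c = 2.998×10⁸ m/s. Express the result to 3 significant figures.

β = v/c = (2.41×10^8 m/s)/(2.998×10⁸ m/s) = 0.803869.
With β = 0.803869, γ = 1/√(1 − 0.803869²) = 1/√0.3537946 = 1.6812.
The onboard clock measures proper time, so the interval in the rest frame of mission control is dilated: Δt = γ·Δτ = 1.6812 × 9280 s = 15600 s.

15600 s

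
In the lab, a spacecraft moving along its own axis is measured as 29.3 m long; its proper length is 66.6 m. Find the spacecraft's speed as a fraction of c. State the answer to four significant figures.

0.8980c

Length contraction gives γ = L₀/L = 66.6/29.3 = 2.273.
β = √(1 − 1/γ²) = √0.806446 = 0.8980.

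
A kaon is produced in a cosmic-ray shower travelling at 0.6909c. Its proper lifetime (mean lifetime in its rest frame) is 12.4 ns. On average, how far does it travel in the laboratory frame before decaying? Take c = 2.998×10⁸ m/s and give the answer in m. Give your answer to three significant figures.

With β = 0.6909, γ = 1/√(1 − 0.6909²) = 1/√0.52265719 = 1.3832.
Lab-frame lifetime: Δt = γτ = 1.3832 × 12.4 ns = 17.152 ns.
Distance: d = vΔt = 0.6909 × 2.998×10⁸ m/s × 1.7152×10^-8 s = 3.55 m.

3.55 m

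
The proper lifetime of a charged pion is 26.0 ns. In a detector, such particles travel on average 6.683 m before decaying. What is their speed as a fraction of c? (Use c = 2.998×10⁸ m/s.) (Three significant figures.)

Lab distance = (lab lifetime)·v = γτ·βc, so βγ = d/(cτ) = 6.683/(2.998×10⁸ × 2.600×10^-8) = 0.85737.
With βγ = 0.85737: γ² = 1 + (βγ)² = 1.735083, and β = (βγ)/γ = 0.85737/1.31723 = 0.651.

0.651c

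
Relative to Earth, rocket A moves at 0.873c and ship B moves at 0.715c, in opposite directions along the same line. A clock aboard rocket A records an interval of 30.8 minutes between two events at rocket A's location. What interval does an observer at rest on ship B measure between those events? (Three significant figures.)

147 minutes

Speed of rocket A in ship B's frame: u = (v_A + v_B)/(1 + v_A v_B/c²) = (0.873 + 0.715)/(1 + 0.873×0.715) = 1.588/1.624195 = 0.97772; |u| = 0.97772c.
γ for this relative speed: γ = 1/√(1 − 0.955936) = 4.7638.
Rocket A's interval is proper; time dilation gives Δt_B = γΔτ = 4.7638 × 30.8 minutes = 147 minutes.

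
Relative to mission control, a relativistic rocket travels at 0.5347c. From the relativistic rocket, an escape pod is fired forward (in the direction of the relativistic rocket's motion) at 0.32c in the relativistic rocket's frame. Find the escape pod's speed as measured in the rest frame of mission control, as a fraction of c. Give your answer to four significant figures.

Relativistic velocity addition: u = (u' + v)/(1 + u'v/c²), with u' = 0.32c and v = 0.5347c.
Numerator: 0.32 + 0.5347 = 0.8547. Denominator: 1 + (0.32)(0.5347) = 1.171104.
u = 0.8547/1.171104 = 0.72982, so the speed is 0.7298c.

0.7298c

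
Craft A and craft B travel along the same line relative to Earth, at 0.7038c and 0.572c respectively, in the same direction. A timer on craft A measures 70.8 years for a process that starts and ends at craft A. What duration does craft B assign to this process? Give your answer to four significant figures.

Transform craft A's velocity into craft B's frame: (0.7038 − 0.572)/(1 − 0.7038·0.572) = 0.1318/0.5974264, so the relative speed is 0.22061c.
γ for this relative speed: γ = 1/√(1 − 0.0486688) = 1.0253.
The clock on craft A records proper time, so craft B measures Δt = γΔτ = 1.0253 × 70.8 = 72.59 years.

72.59 years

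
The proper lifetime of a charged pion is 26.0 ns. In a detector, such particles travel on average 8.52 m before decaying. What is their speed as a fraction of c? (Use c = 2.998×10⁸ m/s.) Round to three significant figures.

Lab distance = (lab lifetime)·v = γτ·βc, so βγ = d/(cτ) = 8.520/(2.998×10⁸ × 2.600×10^-8) = 1.093.
With βγ = 1.093: γ² = 1 + (βγ)² = 2.19465, and β = (βγ)/γ = 1.093/1.48144 = 0.738.

0.738c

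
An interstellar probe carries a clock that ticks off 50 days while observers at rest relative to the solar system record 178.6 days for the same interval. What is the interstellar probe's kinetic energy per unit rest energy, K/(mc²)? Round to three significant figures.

From Δt = γΔτ: γ = 178.6/50 = 3.572.
Since K = (γ−1)mc², K/(mc²) = 3.572 − 1 = 2.57.

2.57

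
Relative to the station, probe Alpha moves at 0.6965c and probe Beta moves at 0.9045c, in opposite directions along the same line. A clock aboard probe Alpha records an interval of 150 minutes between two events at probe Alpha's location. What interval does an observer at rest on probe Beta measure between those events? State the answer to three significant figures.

799 minutes

Speed of probe Alpha in probe Beta's frame: u = (v_A + v_B)/(1 + v_A v_B/c²) = (0.6965 + 0.9045)/(1 + 0.6965×0.9045) = 1.601/1.62998425 = 0.98222; |u| = 0.98222c.
γ for this relative speed: γ = 1/√(1 − 0.964756) = 5.3267.
Probe Alpha's interval is proper; time dilation gives Δt_B = γΔτ = 5.3267 × 150 minutes = 799 minutes.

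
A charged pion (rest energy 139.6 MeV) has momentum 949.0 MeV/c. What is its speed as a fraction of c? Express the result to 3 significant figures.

0.989c

pc/(mc²) = 949.0/139.6 = 6.798 = βγ = β/√(1−β²).
So β² = x²/(1 + x²) with x = 6.798: x² = 46.2128, β² = 46.2128/47.2128 = 0.978819, β = 0.989.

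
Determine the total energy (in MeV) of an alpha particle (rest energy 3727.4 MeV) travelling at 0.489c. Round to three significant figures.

4270 MeV

γ = 1/√(1 − β²) = 1/√(1 − 0.239121) = 1/√0.760879 = 1/0.872284 = 1.1464.
Total energy: E = γmc² = 1.1464 × 3727.4 MeV = 4270 MeV.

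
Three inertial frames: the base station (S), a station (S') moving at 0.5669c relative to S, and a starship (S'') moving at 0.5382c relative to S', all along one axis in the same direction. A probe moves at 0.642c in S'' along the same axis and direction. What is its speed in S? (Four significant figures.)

0.9645c

First combine the probe and starship (S''→S'): u₁ = (0.642 + 0.5382)/(1 + 0.642×0.5382) = 1.1802/1.3455244 = 0.87713.
Then combine with the station (S'→S): u = (0.87713 + 0.5669)/(1 + 0.87713×0.5669) = 1.44403/1.497244997 = 0.96446.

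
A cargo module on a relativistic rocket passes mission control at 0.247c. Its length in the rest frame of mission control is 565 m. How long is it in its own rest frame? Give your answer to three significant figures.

583 m

γ = 1/√(1 − β²) = 1/√(1 − 0.061009) = 1/√0.938991 = 1/0.969015 = 1.032.
Proper length: L₀ = γ·L = 1.032 × 565 = 583 m.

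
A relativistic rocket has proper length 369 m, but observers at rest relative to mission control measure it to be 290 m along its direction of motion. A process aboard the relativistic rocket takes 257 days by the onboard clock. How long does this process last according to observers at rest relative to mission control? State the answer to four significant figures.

327.0 days

γ = L₀/L = 369/290 = 1.27241.
The same γ dilates the second interval: 1.27241 × 257 days = 327.0 days.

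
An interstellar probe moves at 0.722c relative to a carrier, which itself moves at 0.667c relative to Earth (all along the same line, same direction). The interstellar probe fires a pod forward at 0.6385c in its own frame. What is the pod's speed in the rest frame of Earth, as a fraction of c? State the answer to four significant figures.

First combine the pod and interstellar probe (S''→S'): u₁ = (0.6385 + 0.722)/(1 + 0.6385×0.722) = 1.3605/1.460997 = 0.93121.
Then combine with the carrier (S'→S): u = (0.93121 + 0.667)/(1 + 0.93121×0.667) = 1.59821/1.62111707 = 0.98587.

0.9859c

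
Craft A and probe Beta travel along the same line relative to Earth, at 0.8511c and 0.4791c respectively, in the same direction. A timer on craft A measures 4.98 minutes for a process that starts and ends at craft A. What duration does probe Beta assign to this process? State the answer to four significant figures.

The velocity of craft A relative to probe Beta is (0.8511 − 0.4791)c / (1 − 0.8511×0.4791) = 0.62813c; relative speed 0.62813c.
γ for this relative speed: γ = 1/√(1 − 0.394547) = 1.2852.
Craft A's interval is proper; time dilation gives Δt_B = γΔτ = 1.2852 × 4.98 minutes = 6.400 minutes.

6.400 minutes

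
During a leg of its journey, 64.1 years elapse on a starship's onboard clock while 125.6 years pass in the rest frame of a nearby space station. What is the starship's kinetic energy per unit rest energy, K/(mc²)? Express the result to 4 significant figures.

0.9594

From Δt = γΔτ: γ = 125.6/64.1 = 1.95944.
Since K = (γ−1)mc², K/(mc²) = 1.95944 − 1 = 0.9594.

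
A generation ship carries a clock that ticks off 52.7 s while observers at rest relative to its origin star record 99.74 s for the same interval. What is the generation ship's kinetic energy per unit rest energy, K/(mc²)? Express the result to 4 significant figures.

0.8926

γ = Δt/Δτ = 99.74/52.7 = 1.8926.
K/(mc²) = γ − 1 = 1.8926 − 1 = 0.8926.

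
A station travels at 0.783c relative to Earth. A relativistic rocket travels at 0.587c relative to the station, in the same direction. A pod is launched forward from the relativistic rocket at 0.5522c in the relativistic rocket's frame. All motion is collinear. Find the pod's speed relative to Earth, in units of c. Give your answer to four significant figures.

Apply u = (u'+v)/(1+u'v) twice. Pod in the station frame: (0.5522+0.587)/(1+0.5522·0.587) = 1.1392/1.3241414 = 0.86033c.
That velocity, transformed to the rest frame of Earth: (0.86033+0.783)/(1+0.86033·0.783) = 1.64333/1.67363839 = 0.98189c.

0.9819c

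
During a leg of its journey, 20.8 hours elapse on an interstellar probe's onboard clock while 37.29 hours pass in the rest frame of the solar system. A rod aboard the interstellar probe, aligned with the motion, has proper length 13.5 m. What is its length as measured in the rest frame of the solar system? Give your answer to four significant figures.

7.530 m

The time-dilation ratio gives γ = 37.29/20.8 = 1.79279.
The rod contracts by the same γ: 13.5 m / 1.79279 = 7.530 m.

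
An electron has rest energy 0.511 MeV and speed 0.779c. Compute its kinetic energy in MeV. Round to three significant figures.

β² = 0.606841, so γ = 1/√0.393159 = 1.59484.
Kinetic energy: K = (γ − 1)mc² = (1.59484 − 1) × 0.511 MeV = 0.59484 × 0.511 = 0.304 MeV.

0.304 MeV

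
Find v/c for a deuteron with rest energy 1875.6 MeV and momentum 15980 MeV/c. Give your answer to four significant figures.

βγ = pc/(mc²) = 15980/1875.6 = 8.5199.
Since γ² = 1 + (βγ)² = 73.5887, γ = √73.5887 = 8.57839, and β = (βγ)/γ = 8.5199/8.57839 = 0.9932.

0.9932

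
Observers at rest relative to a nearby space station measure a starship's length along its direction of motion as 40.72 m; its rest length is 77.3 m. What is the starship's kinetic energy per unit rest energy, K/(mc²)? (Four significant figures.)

γ = L₀/L = 77.3/40.72 = 1.89833.
Since K = (γ−1)mc², K/(mc²) = 1.89833 − 1 = 0.8983.

0.8983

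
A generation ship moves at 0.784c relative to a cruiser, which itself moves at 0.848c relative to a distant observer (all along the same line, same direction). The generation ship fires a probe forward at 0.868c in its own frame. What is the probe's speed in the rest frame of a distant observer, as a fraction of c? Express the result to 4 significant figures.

Compose velocities in two stages. Stage 1 (into S'): u₁ = (0.868+0.784)/(1+0.868×0.784) = 0.98303.
Stage 2 (into S): u = (0.98303+0.848)/(1+0.98303×0.848) = 0.99859, so the speed is 0.9986c.

0.9986c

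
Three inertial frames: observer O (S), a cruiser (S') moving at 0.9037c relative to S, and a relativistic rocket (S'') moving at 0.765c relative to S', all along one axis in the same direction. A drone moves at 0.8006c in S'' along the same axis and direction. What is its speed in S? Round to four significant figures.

0.9985c

Apply u = (u'+v)/(1+u'v) twice. Drone in the cruiser frame: (0.8006+0.765)/(1+0.8006·0.765) = 1.5656/1.612459 = 0.97094c.
That velocity, transformed to the rest frame of observer O: (0.97094+0.9037)/(1+0.97094·0.9037) = 1.87464/1.877438478 = 0.99851c.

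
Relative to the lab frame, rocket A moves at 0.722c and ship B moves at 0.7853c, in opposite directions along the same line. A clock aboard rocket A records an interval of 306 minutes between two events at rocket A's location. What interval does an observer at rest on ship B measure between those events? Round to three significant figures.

1120 minutes

Speed of rocket A in ship B's frame: u = (v_A + v_B)/(1 + v_A v_B/c²) = (0.722 + 0.7853)/(1 + 0.722×0.7853) = 1.5073/1.5669866 = 0.96191; |u| = 0.96191c.
At |u| = 0.96191c, γ = (1 − 0.925271)^(−1/2) = 3.6581.
Rocket A's interval is proper; time dilation gives Δt_B = γΔτ = 3.6581 × 306 minutes = 1120 minutes.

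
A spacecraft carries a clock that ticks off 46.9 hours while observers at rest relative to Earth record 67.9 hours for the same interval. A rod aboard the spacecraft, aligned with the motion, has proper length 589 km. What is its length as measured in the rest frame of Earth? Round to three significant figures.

407 km

The time-dilation ratio gives γ = 67.9/46.9 = 1.44776.
The rod contracts by the same γ: 589 km / 1.44776 = 407 km.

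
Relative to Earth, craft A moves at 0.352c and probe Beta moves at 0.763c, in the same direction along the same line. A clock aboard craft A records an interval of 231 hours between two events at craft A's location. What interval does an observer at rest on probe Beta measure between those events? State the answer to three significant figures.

Speed of craft A in probe Beta's frame: u = (v_A − v_B)/(1 − v_A v_B/c²) = (0.352 − 0.763)/(1 − 0.352×0.763) = −0.411/0.731424 = −0.56192; |u| = 0.56192c.
γ for this relative speed: γ = 1/√(1 − 0.315754) = 1.2089.
The clock on craft A records proper time, so probe Beta measures Δt = γΔτ = 1.2089 × 231 = 279 hours.

279 hours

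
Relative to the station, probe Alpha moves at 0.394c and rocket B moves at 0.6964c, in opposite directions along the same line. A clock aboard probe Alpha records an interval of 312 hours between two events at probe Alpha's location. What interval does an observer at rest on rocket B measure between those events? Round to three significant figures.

Speed of probe Alpha in rocket B's frame: u = (v_A + v_B)/(1 + v_A v_B/c²) = (0.394 + 0.6964)/(1 + 0.394×0.6964) = 1.0904/1.2743816 = 0.85563; |u| = 0.85563c.
At |u| = 0.85563c, γ = (1 − 0.732103)^(−1/2) = 1.932.
The clock on probe Alpha records proper time, so rocket B measures Δt = γΔτ = 1.932 × 312 = 603 hours.

603 hours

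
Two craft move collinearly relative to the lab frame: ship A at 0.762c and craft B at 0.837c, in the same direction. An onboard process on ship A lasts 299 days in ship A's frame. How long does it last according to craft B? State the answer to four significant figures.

305.6 days

Speed of ship A in craft B's frame: u = (v_A − v_B)/(1 − v_A v_B/c²) = (0.762 − 0.837)/(1 − 0.762×0.837) = −0.075/0.362206 = −0.20706; |u| = 0.20706c.
At |u| = 0.20706c, γ = (1 − 0.0428738)^(−1/2) = 1.0222.
Ship A's interval is proper; time dilation gives Δt_B = γΔτ = 1.0222 × 299 days = 305.6 days.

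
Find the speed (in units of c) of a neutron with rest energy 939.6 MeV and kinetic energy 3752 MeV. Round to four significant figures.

0.9797c

γ = 1 + K/(mc²) = 1 + 3752/939.6 = 4.9932.
β = √(1 − 1/γ²) = √(1 − 0.040109) = √0.959891 = 0.9797.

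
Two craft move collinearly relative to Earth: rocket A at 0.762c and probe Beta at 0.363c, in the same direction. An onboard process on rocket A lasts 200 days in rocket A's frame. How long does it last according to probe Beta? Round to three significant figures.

240 days

Speed of rocket A in probe Beta's frame: u = (v_A − v_B)/(1 − v_A v_B/c²) = (0.762 − 0.363)/(1 − 0.762×0.363) = 0.399/0.723394 = 0.55157; |u| = 0.55157c.
γ for this relative speed: γ = 1/√(1 − 0.304229) = 1.1989.
The clock on rocket A records proper time, so probe Beta measures Δt = γΔτ = 1.1989 × 200 = 240 days.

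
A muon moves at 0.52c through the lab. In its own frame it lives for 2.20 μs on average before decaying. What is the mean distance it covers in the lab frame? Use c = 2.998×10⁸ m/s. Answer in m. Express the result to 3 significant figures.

402 m

γ = 1/√(1 − β²) = 1/√(1 − 0.2704) = 1/√0.7296 = 1/0.854166 = 1.1707.
Lab-frame lifetime: Δt = γτ = 1.1707 × 2.20 μs = 2.5755 μs.
Distance: d = vΔt = 0.52 × 2.998×10⁸ m/s × 2.5755×10^-6 s = 402 m.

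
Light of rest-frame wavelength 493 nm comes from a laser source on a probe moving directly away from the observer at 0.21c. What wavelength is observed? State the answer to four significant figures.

610.1 nm

Relativistic Doppler for wavelength: λ_obs = λ_src · √((1+β)/(1−β)).
With β = 0.21: factor = √(1.21/0.79) = 1.2376.
λ_obs = 493 × 1.2376 = 610.1 nm.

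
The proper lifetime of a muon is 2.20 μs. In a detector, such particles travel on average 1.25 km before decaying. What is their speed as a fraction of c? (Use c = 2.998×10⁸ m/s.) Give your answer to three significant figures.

d = βγcτ ⇒ βγ = d/(cτ) = 1250 m / (659.56 m) = 1.8952.
β = (βγ)/√(1+(βγ)²) = 1.8952/√4.59178 = 0.884.

0.884c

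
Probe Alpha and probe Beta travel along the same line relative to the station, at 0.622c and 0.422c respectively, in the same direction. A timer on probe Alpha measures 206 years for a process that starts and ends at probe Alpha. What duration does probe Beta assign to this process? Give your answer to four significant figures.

The velocity of probe Alpha relative to probe Beta is (0.622 − 0.422)c / (1 − 0.622×0.422) = 0.27118c; relative speed 0.27118c.
At |u| = 0.27118c, γ = (1 − 0.0735386)^(−1/2) = 1.0389.
The clock on probe Alpha records proper time, so probe Beta measures Δt = γΔτ = 1.0389 × 206 = 214.0 years.

214.0 years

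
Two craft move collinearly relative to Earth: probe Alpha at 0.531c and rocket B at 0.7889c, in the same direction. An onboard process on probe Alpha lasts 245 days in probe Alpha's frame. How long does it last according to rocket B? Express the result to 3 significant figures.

Speed of probe Alpha in rocket B's frame: u = (v_A − v_B)/(1 − v_A v_B/c²) = (0.531 − 0.7889)/(1 − 0.531×0.7889) = −0.2579/0.5810941 = −0.44382; |u| = 0.44382c.
At |u| = 0.44382c, γ = (1 − 0.196976)^(−1/2) = 1.1159.
Probe Alpha's interval is proper; time dilation gives Δt_B = γΔτ = 1.1159 × 245 days = 273 days.

273 days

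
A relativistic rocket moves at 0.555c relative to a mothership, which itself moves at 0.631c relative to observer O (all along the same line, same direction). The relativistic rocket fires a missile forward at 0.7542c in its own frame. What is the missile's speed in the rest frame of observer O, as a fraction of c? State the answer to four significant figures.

First combine the missile and relativistic rocket (S''→S'): u₁ = (0.7542 + 0.555)/(1 + 0.7542×0.555) = 1.3092/1.418581 = 0.92289.
Then combine with the mothership (S'→S): u = (0.92289 + 0.631)/(1 + 0.92289×0.631) = 1.55389/1.58234359 = 0.98202.

0.9820c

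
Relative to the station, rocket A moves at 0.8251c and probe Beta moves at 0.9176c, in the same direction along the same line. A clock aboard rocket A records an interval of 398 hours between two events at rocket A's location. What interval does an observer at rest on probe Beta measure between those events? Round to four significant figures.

430.4 hours

Transform rocket A's velocity into probe Beta's frame: (0.8251 − 0.9176)/(1 − 0.8251·0.9176) = −0.0925/0.24288824, so the relative speed is 0.38083c.
At |u| = 0.38083c, γ = (1 − 0.145031)^(−1/2) = 1.0815.
Rocket A's interval is proper; time dilation gives Δt_B = γΔτ = 1.0815 × 398 hours = 430.4 hours.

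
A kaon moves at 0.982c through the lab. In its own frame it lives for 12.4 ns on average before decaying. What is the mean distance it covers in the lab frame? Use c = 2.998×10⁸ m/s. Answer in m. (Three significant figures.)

Lorentz factor: γ = (1 − 0.964324)^(−1/2) = 5.2943.
Lab-frame lifetime: Δt = γτ = 5.2943 × 12.4 ns = 65.649 ns.
Distance: d = vΔt = 0.982 × 2.998×10⁸ m/s × 6.5649×10^-8 s = 19.3 m.

19.3 m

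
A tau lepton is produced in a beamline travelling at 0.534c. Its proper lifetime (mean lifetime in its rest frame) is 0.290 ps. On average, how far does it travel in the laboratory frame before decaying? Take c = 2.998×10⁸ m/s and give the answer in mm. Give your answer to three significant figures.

0.0549 mm

β² = 0.285156, so γ = 1/√0.714844 = 1.1828.
Lab-frame lifetime: Δt = γτ = 1.1828 × 0.290 ps = 0.34301 ps.
Distance: d = vΔt = 0.534 × 2.998×10⁸ m/s × 3.4301×10^-13 s = 5.49×10^-5 m = 0.0549 mm.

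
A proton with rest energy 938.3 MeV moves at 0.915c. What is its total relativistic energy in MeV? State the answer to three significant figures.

γ = 1/√(1 − β²) = 1/√(1 − 0.837225) = 1/√0.162775 = 1/0.403454 = 2.4786.
Total energy: E = γmc² = 2.4786 × 938.3 MeV = 2330 MeV.

2330 MeV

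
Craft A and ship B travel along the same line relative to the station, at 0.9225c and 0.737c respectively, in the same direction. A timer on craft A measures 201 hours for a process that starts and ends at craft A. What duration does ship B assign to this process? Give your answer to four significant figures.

The velocity of craft A relative to ship B is (0.9225 − 0.737)c / (1 − 0.9225×0.737) = 0.57947c; relative speed 0.57947c.
γ for this relative speed: γ = 1/√(1 − 0.335785) = 1.227.
The clock on craft A records proper time, so ship B measures Δt = γΔτ = 1.227 × 201 = 246.6 hours.

246.6 hours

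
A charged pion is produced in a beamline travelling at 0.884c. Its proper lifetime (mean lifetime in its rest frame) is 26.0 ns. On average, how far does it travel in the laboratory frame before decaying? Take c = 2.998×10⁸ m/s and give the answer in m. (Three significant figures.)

14.7 m

γ = 1/√(1 − β²) = 1/√(1 − 0.781456) = 1/√0.218544 = 1/0.467487 = 2.1391.
Lab-frame lifetime: Δt = γτ = 2.1391 × 26.0 ns = 55.617 ns.
Distance: d = vΔt = 0.884 × 2.998×10⁸ m/s × 5.5617×10^-8 s = 14.7 m.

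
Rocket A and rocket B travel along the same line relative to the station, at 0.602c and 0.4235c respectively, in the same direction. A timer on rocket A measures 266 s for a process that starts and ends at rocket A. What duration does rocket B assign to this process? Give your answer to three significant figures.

The velocity of rocket A relative to rocket B is (0.602 − 0.4235)c / (1 − 0.602×0.4235) = 0.23958c; relative speed 0.23958c.
γ for this relative speed: γ = 1/√(1 − 0.0573986) = 1.03.
Rocket A's interval is proper; time dilation gives Δt_B = γΔτ = 1.03 × 266 s = 274 s.

274 s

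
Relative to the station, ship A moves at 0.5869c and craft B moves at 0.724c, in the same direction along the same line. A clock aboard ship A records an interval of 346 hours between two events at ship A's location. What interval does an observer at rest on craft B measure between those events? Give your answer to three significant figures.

356 hours

Speed of ship A in craft B's frame: u = (v_A − v_B)/(1 − v_A v_B/c²) = (0.5869 − 0.724)/(1 − 0.5869×0.724) = −0.1371/0.5750844 = −0.2384; |u| = 0.2384c.
γ for this relative speed: γ = 1/√(1 − 0.0568346) = 1.0297.
Ship A's interval is proper; time dilation gives Δt_B = γΔτ = 1.0297 × 346 hours = 356 hours.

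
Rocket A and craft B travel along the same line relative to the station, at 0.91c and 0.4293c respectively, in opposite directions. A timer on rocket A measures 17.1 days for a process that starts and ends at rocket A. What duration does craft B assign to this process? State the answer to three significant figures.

Transform rocket A's velocity into craft B's frame: (0.91 + 0.4293)/(1 + 0.91·0.4293) = 1.3393/1.390663, so the relative speed is 0.96307c.
γ for this relative speed: γ = 1/√(1 − 0.927504) = 3.714.
The clock on rocket A records proper time, so craft B measures Δt = γΔτ = 3.714 × 17.1 = 63.5 days.

63.5 days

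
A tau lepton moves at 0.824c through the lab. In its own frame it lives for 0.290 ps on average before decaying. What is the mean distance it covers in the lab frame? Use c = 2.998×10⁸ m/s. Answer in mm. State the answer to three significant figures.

Lorentz factor: γ = (1 − 0.678976)^(−1/2) = 1.7649.
Lab-frame lifetime: Δt = γτ = 1.7649 × 0.290 ps = 0.51182 ps.
Distance: d = vΔt = 0.824 × 2.998×10⁸ m/s × 5.1182×10^-13 s = 1.26×10^-4 m = 0.126 mm.

0.126 mm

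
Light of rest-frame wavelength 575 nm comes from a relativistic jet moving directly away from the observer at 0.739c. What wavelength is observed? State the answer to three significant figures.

1480 nm

Relativistic Doppler for wavelength: λ_obs = λ_src · √((1+β)/(1−β)).
With β = 0.739: factor = √(1.739/0.261) = 2.5812.
λ_obs = 575 × 2.5812 = 1480 nm.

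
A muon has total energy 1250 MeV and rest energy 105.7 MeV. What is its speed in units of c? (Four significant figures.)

0.9964c

Total energy E = γmc² gives γ = 1250/105.7 = 11.826.
Hence β = √(1 − 1/γ²) = √(1 − 0.0071503) = √0.9928497 = 0.9964.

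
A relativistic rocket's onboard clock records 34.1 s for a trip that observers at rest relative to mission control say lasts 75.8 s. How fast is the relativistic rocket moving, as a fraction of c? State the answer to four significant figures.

γ = Δt/Δτ = 75.8/34.1 = 2.2229.
β = √(1 − 1/γ²) = √(1 − 0.202377) = √0.797623 = 0.8931.

0.8931c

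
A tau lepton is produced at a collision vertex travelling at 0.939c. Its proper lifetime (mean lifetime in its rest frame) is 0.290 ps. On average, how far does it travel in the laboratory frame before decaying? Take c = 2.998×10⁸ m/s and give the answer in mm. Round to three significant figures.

0.237 mm

γ = 1/√(1 − β²) = 1/√(1 − 0.881721) = 1/√0.118279 = 1/0.343917 = 2.9077.
Lab-frame lifetime: Δt = γτ = 2.9077 × 0.290 ps = 0.84323 ps.
Distance: d = vΔt = 0.939 × 2.998×10⁸ m/s × 8.4323×10^-13 s = 2.37×10^-4 m = 0.237 mm.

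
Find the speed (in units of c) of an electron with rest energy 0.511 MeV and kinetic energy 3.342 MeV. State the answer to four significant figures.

γ = 1 + K/(mc²) = 1 + 3.342/0.511 = 7.5401.
β = √(1 − 1/γ²) = √(1 − 0.0175892) = √0.9824108 = 0.9912.

0.9912c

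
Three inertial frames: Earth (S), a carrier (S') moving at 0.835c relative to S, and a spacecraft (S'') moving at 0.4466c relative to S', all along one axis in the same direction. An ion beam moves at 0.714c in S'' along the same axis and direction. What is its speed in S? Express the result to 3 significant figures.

Apply u = (u'+v)/(1+u'v) twice. Ion beam in the carrier frame: (0.714+0.4466)/(1+0.714·0.4466) = 1.1606/1.3188724 = 0.87999c.
That velocity, transformed to the rest frame of Earth: (0.87999+0.835)/(1+0.87999·0.835) = 1.71499/1.73479165 = 0.98859c.

0.989c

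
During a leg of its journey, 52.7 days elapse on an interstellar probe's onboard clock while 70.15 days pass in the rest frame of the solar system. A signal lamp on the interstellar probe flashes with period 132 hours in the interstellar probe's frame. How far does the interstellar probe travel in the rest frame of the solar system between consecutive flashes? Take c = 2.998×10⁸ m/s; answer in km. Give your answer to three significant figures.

The time-dilation ratio gives γ = 70.15/52.7 = 1.33112.
β = √(1 − 1/γ²) = 0.66002. Lab-frame period = γτ = 1.33112×132 hours = 175.71 hours. Distance = βc × γτ = 0.66002 × 2.998×10⁸ m/s × 632556 s = 1.2517×10^14 m = 1.25×10^11 km.

1.25×10^11 km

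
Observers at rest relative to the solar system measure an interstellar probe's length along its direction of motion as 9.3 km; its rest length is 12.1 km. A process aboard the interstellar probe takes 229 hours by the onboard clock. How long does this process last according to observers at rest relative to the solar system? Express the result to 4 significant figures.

297.9 hours

From L = L₀/γ: γ = 12.1/9.3 = 1.30108.
Δt = γΔτ = 1.30108 × 229 = 297.9 hours.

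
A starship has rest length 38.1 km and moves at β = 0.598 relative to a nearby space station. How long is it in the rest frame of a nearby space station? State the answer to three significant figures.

With β = 0.598, γ = 1/√(1 − 0.598²) = 1/√0.642396 = 1.2477.
Along the direction of motion the measured length is L₀/γ = 38.1/1.2477 = 30.5 km.

30.5 km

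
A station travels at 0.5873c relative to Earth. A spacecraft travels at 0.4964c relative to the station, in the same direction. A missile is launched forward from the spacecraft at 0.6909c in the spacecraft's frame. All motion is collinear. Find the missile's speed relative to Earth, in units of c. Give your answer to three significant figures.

0.969c

Compose velocities in two stages. Stage 1 (into S'): u₁ = (0.6909+0.4964)/(1+0.6909×0.4964) = 0.88409.
Stage 2 (into S): u = (0.88409+0.5873)/(1+0.88409×0.5873) = 0.96851, so the speed is 0.969c.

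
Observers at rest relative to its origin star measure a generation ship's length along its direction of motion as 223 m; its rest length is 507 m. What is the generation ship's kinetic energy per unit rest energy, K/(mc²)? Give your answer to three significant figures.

γ = L₀/L = 507/223 = 2.27354.
K/(mc²) = γ − 1 = 2.27354 − 1 = 1.27.

1.27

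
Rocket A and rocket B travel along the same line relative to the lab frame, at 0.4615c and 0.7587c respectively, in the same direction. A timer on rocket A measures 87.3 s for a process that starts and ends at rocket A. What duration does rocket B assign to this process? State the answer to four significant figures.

Transform rocket A's velocity into rocket B's frame: (0.4615 − 0.7587)/(1 − 0.4615·0.7587) = −0.2972/0.64985995, so the relative speed is 0.45733c.
At |u| = 0.45733c, γ = (1 − 0.209151)^(−1/2) = 1.1245.
The clock on rocket A records proper time, so rocket B measures Δt = γΔτ = 1.1245 × 87.3 = 98.17 s.

98.17 s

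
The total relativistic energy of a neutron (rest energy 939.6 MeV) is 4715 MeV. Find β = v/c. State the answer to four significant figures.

γ = E/(mc²) = 4715/939.6 = 5.0181.
β = √(1 − 1/γ²) = √(1 − 0.039712) = √0.960288 = 0.9799.

0.9799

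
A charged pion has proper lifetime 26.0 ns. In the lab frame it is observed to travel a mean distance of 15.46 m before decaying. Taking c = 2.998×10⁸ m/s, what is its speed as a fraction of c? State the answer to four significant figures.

0.8929c

Lab distance = (lab lifetime)·v = γτ·βc, so βγ = d/(cτ) = 15.46/(2.998×10⁸ × 2.600×10^-8) = 1.9834.
With βγ = 1.9834: γ² = 1 + (βγ)² = 4.93388, and β = (βγ)/γ = 1.9834/2.22123 = 0.8929.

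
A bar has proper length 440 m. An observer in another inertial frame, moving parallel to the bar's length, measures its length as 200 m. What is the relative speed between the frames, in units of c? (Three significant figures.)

0.891c

Length contraction gives γ = L₀/L = 440/200 = 2.2.
β = √(1 − 1/γ²) = √0.793388 = 0.891.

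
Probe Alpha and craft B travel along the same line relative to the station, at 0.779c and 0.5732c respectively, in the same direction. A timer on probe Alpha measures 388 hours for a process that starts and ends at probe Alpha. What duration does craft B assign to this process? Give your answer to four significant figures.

418.0 hours

Speed of probe Alpha in craft B's frame: u = (v_A − v_B)/(1 − v_A v_B/c²) = (0.779 − 0.5732)/(1 − 0.779×0.5732) = 0.2058/0.5534772 = 0.37183; |u| = 0.37183c.
At |u| = 0.37183c, γ = (1 − 0.138258)^(−1/2) = 1.0772.
Probe Alpha's interval is proper; time dilation gives Δt_B = γΔτ = 1.0772 × 388 hours = 418.0 hours.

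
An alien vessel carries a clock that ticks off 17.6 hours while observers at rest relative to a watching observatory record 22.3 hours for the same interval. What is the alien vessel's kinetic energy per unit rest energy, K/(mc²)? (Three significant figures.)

The time-dilation ratio gives γ = 22.3/17.6 = 1.26705.
K/(mc²) = γ − 1 = 1.26705 − 1 = 0.267.

0.267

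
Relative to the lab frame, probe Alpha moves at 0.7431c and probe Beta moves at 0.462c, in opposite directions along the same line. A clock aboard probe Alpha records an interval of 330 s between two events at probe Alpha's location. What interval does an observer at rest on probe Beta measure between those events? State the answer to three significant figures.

The velocity of probe Alpha relative to probe Beta is (0.7431 + 0.462)c / (1 + 0.7431×0.462) = 0.89711c; relative speed 0.89711c.
At |u| = 0.89711c, γ = (1 − 0.804806)^(−1/2) = 2.2634.
The clock on probe Alpha records proper time, so probe Beta measures Δt = γΔτ = 2.2634 × 330 = 747 s.

747 s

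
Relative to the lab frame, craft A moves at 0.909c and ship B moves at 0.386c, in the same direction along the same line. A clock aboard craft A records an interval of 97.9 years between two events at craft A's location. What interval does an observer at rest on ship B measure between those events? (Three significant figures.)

165 years

Transform craft A's velocity into ship B's frame: (0.909 − 0.386)/(1 − 0.909·0.386) = 0.523/0.649126, so the relative speed is 0.8057c.
At |u| = 0.8057c, γ = (1 − 0.649152)^(−1/2) = 1.6883.
Craft A's interval is proper; time dilation gives Δt_B = γΔτ = 1.6883 × 97.9 years = 165 years.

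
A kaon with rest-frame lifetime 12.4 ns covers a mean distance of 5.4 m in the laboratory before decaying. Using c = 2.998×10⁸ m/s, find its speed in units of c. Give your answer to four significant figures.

0.8237c

d = βγcτ ⇒ βγ = d/(cτ) = 5.400 m / (3.71752 m) = 1.4526.
β = (βγ)/√(1+(βγ)²) = 1.4526/√3.11005 = 0.8237.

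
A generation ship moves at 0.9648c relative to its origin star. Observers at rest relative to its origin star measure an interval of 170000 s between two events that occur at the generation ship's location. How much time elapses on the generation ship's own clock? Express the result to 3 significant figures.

44700 s

γ = 1/√(1 − β²) = 1/√(1 − 0.93083904) = 1/√0.06916096 = 1/0.262985 = 3.8025.
The moving clock records proper time: Δτ = Δt/γ = 170000/3.8025 = 44700 s.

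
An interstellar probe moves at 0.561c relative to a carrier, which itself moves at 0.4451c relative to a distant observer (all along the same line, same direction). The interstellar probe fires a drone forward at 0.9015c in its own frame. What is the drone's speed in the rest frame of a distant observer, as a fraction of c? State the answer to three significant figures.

0.989c

Apply u = (u'+v)/(1+u'v) twice. Drone in the carrier frame: (0.9015+0.561)/(1+0.9015·0.561) = 1.4625/1.5057415 = 0.97128c.
That velocity, transformed to the rest frame of a distant observer: (0.97128+0.4451)/(1+0.97128·0.4451) = 1.41638/1.432316728 = 0.98887c.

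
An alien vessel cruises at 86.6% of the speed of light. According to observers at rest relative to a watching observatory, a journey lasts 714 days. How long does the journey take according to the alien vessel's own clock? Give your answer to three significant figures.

γ = 1/√(1 − β²) = 1/√(1 − 0.749956) = 1/√0.250044 = 1/0.500044 = 1.9998.
The alien vessel's clock runs slow as seen from a watching observatory, so Δτ = Δt/γ = 714/1.9998 = 357 days.

357 days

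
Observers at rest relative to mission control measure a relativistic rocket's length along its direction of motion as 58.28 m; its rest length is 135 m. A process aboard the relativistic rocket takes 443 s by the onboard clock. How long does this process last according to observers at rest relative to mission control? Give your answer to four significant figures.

1026 s

γ = L₀/L = 135/58.28 = 2.3164.
Δt = γΔτ = 2.3164 × 443 = 1026 s.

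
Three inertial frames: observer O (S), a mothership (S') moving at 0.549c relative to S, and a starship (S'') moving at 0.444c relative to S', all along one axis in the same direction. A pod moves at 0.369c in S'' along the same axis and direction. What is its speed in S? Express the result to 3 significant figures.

0.902c

Apply u = (u'+v)/(1+u'v) twice. Pod in the mothership frame: (0.369+0.444)/(1+0.369·0.444) = 0.813/1.163836 = 0.69855c.
That velocity, transformed to the rest frame of observer O: (0.69855+0.549)/(1+0.69855·0.549) = 1.24755/1.38350395 = 0.90173c.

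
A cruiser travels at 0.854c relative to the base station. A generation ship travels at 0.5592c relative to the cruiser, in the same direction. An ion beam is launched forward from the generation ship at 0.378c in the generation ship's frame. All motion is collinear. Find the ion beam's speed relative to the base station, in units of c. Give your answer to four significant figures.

First combine the ion beam and generation ship (S''→S'): u₁ = (0.378 + 0.5592)/(1 + 0.378×0.5592) = 0.9372/1.2113776 = 0.77366.
Then combine with the cruiser (S'→S): u = (0.77366 + 0.854)/(1 + 0.77366×0.854) = 1.62766/1.66070564 = 0.9801.

0.9801c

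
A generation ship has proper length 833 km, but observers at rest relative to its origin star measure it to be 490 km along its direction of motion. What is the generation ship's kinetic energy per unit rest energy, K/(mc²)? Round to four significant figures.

From L = L₀/γ: γ = 833/490 = 1.7.
K/(mc²) = γ − 1 = 1.7 − 1 = 0.7000.

0.7000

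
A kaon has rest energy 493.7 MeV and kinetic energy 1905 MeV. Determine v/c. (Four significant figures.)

γ = 1 + K/(mc²) = 1 + 1905/493.7 = 4.8586.
β = √(1 − 1/γ²) = √(1 − 0.0423621) = √0.9576379 = 0.9786.

0.9786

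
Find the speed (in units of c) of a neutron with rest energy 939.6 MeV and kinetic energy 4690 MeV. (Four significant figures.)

γ = 1 + K/(mc²) = 1 + 4690/939.6 = 5.9915.
β = √(1 − 1/γ²) = √(1 − 0.0278566) = √0.9721434 = 0.9860.

0.9860c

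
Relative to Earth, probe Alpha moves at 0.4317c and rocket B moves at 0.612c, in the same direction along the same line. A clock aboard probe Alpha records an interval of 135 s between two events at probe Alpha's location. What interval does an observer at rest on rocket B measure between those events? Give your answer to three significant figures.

139 s

The velocity of probe Alpha relative to rocket B is (0.4317 − 0.612)c / (1 − 0.4317×0.612) = −0.24504c; relative speed 0.24504c.
γ for this relative speed: γ = 1/√(1 − 0.0600446) = 1.0314.
The clock on probe Alpha records proper time, so rocket B measures Δt = γΔτ = 1.0314 × 135 = 139 s.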